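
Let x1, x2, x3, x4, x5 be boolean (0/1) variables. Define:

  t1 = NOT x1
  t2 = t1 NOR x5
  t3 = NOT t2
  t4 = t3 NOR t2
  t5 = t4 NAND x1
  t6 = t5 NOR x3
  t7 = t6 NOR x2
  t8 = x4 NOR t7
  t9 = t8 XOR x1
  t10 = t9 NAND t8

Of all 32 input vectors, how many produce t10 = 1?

t10 = t9 NAND t8 must be 1, so at least one of t9, t8 is 0.
Enumerating the 32 input combinations, 28 give t10 = 1 and 4 give t10 = 0.

28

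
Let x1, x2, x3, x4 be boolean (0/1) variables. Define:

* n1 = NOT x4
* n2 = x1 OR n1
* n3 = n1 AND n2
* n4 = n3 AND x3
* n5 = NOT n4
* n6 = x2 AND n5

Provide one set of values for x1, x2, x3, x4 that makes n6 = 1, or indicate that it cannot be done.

n6 = x2 AND n5 must be 1, so both x2 = 1 and n5 = 1.
n5 = NOT n4 must be 1, so n4 = 0.
n4 = n3 AND x3 must be 0, so at least one of n3, x3 is 0.
Check with x1=1, x2=1, x3=0, x4=1:
n1 = NOT x4 = NOT 1 = 0
n2 = x1 OR n1 = 1 OR 0 = 1
n3 = n1 AND n2 = 0 AND 1 = 0
n4 = n3 AND x3 = 0 AND 0 = 0
n5 = NOT n4 = NOT 0 = 1
n6 = x2 AND n5 = 1 AND 1 = 1
So n6 = 1 as required.

x1=1, x2=1, x3=0, x4=1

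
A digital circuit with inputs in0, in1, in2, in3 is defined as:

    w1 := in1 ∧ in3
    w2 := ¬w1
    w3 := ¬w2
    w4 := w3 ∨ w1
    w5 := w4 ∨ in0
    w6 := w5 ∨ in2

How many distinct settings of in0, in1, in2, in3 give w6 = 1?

w6 = w5 ∨ in2 must be 1, so at least one of w5, in2 is 1.
Enumerating the 16 input combinations, 13 give w6 = 1 and 3 give w6 = 0.

13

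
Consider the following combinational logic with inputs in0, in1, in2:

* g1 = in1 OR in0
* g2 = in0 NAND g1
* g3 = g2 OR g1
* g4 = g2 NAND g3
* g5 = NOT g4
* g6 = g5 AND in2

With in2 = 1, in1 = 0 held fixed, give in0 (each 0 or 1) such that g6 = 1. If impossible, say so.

g6 = g5 AND in2 must be 1, so both g5 = 1 and in2 = 1.
g5 = NOT g4 must be 1, so g4 = 0.
Check with in2 = 1, in1 = 0 and in0=0:
g1 = in1 OR in0 = 0 OR 0 = 0
g2 = in0 NAND g1 = 0 NAND 0 = 1
g3 = g2 OR g1 = 1 OR 0 = 1
g4 = g2 NAND g3 = 1 NAND 1 = 0
g5 = NOT g4 = NOT 0 = 1
g6 = g5 AND in2 = 1 AND 1 = 1
So g6 = 1.

in0=0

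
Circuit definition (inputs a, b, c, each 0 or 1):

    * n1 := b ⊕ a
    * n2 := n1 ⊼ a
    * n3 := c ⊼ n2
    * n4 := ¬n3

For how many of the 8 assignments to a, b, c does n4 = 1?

3

n4 = ¬n3 must be 1, so n3 = 0.
n3 = c ⊼ n2 must be 0, so both c = 1 and n2 = 1.
n2 = n1 ⊼ a must be 1, so at least one of n1, a is 0.
Satisfying assignments:
  a=0, b=0, c=1
  a=0, b=1, c=1
  a=1, b=1, c=1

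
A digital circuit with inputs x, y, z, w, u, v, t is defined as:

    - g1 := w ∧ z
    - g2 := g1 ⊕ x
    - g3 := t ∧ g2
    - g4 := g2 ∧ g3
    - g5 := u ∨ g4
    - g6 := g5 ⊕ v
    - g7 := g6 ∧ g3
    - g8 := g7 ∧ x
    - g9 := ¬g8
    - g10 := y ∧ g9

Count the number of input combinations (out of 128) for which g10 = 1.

g10 = y ∧ g9 must be 1, so both y = 1 and g9 = 1.
Enumerating the 128 input combinations, 58 give g10 = 1 and 70 give g10 = 0.

58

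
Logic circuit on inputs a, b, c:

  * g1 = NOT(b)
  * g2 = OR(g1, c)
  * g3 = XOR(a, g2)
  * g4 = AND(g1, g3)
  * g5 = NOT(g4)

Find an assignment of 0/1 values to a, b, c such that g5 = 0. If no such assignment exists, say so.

Check with a=0 b=0 c=1:
g1 = NOT(b) = NOT 0 = 1
g2 = OR(g1, c) = OR(1, 1) = 1
g3 = XOR(a, g2) = XOR(0, 1) = 1
g4 = AND(g1, g3) = AND(1, 1) = 1
g5 = NOT(g4) = NOT 1 = 0
So g5 = 0 as required.

a=0 b=0 c=1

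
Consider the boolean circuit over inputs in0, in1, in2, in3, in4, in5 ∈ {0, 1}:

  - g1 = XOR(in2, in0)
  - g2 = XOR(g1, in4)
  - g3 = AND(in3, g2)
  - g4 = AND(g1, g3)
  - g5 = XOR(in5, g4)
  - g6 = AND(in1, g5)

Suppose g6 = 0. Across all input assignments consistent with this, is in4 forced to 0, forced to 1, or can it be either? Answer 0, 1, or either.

Both values of in4 occur among assignments with g6 = 0:
  in4=0: in0=0, in1=0, in2=0, in3=0, in4=0, in5=0
  in4=1: in0=0, in1=0, in2=0, in3=0, in4=1, in5=0

either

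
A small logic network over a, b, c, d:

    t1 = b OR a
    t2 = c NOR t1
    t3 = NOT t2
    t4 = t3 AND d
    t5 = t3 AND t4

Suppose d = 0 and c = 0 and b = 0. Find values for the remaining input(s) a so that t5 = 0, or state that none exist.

t5 = t3 AND t4 must be 0, so at least one of t3, t4 is 0.
Check with d = 0 and c = 0 and b = 0 and a=0:
t1 = b OR a = 0 OR 0 = 0
t2 = c NOR t1 = 0 NOR 0 = 1
t3 = NOT t2 = NOT 1 = 0
t4 = t3 AND d = 0 AND 0 = 0
t5 = t3 AND t4 = 0 AND 0 = 0
So t5 = 0.

a=0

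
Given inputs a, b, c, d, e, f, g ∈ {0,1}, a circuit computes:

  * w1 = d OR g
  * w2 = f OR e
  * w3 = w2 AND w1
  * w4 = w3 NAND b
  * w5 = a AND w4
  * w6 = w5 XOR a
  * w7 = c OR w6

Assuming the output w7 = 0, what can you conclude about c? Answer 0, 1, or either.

w7 = c OR w6 must be 0, so both c = 0 and w6 = 0.
Every assignment with w7 = 0 has c = 0; there are 55 such assignment(s).

0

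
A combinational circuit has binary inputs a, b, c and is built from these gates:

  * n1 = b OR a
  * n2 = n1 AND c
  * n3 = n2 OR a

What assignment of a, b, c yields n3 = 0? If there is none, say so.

a=0, b=1, c=0

Check with a=0, b=1, c=0:
n1 = b OR a = 1 OR 0 = 1
n2 = n1 AND c = 1 AND 0 = 0
n3 = n2 OR a = 0 OR 0 = 0
So n3 = 0 as required.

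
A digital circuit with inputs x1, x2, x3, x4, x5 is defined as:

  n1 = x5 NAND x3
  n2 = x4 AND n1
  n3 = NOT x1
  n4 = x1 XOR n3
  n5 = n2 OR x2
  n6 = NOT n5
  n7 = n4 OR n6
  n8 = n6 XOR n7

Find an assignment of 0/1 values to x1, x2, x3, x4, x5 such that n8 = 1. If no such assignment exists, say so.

x1=1, x2=0, x3=1, x4=1, x5=0

Check with x1=1, x2=0, x3=1, x4=1, x5=0:
n1 = x5 NAND x3 = 0 NAND 1 = 1
n2 = x4 AND n1 = 1 AND 1 = 1
n3 = NOT x1 = NOT 1 = 0
n4 = x1 XOR n3 = 1 XOR 0 = 1
n5 = n2 OR x2 = 1 OR 0 = 1
n6 = NOT n5 = NOT 1 = 0
n7 = n4 OR n6 = 1 OR 0 = 1
n8 = n6 XOR n7 = 0 XOR 1 = 1
So n8 = 1 as required.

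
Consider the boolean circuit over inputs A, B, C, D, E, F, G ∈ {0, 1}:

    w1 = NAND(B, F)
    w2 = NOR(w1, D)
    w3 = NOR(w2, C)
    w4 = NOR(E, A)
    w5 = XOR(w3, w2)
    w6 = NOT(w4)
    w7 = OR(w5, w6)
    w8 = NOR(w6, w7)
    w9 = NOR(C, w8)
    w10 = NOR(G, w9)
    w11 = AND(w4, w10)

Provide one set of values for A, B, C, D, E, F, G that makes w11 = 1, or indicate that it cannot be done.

w11 = AND(w4, w10) must be 1, so both w4 = 1 and w10 = 1.
Check with A=0 B=0 C=1 D=0 E=0 F=0 G=0:
w1 = NAND(B, F) = NAND(0, 0) = 1
w2 = NOR(w1, D) = NOR(1, 0) = 0
w3 = NOR(w2, C) = NOR(0, 1) = 0
w4 = NOR(E, A) = NOR(0, 0) = 1
w5 = XOR(w3, w2) = XOR(0, 0) = 0
w6 = NOT(w4) = NOT 1 = 0
w7 = OR(w5, w6) = OR(0, 0) = 0
w8 = NOR(w6, w7) = NOR(0, 0) = 1
w9 = NOR(C, w8) = NOR(1, 1) = 0
w10 = NOR(G, w9) = NOR(0, 0) = 1
w11 = AND(w4, w10) = AND(1, 1) = 1
So w11 = 1 as required.

A=0 B=0 C=1 D=0 E=0 F=0 G=0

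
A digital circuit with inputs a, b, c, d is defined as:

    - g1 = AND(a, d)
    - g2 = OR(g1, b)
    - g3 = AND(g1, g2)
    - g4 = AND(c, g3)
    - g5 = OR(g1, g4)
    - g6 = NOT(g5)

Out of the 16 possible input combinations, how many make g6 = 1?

12

g6 = NOT(g5) must be 1, so g5 = 0.
Enumerating the 16 input combinations, 12 give g6 = 1 and 4 give g6 = 0.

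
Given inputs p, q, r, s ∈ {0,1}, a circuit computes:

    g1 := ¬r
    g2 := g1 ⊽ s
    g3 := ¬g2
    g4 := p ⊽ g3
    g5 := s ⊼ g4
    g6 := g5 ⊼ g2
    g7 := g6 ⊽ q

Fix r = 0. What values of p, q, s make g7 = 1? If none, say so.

no solution exists

With r = 0 fixed, none of the 8 settings of p, q, s give g7 = 1.
For example, with p=0, q=0, s=1:
g1 = ¬r = ¬0 = 1
g2 = g1 ⊽ s = 1 ⊽ 1 = 0
g3 = ¬g2 = ¬0 = 1
g4 = p ⊽ g3 = 0 ⊽ 1 = 0
g5 = s ⊼ g4 = 1 ⊼ 0 = 1
g6 = g5 ⊼ g2 = 1 ⊼ 0 = 1
g7 = g6 ⊽ q = 1 ⊽ 0 = 0
giving g7 = 0 ≠ 1.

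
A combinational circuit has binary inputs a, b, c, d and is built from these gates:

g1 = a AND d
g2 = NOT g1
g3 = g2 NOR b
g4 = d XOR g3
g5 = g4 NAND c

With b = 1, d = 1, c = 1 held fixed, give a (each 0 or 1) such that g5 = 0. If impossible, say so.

a=0

g5 = g4 NAND c must be 0, so both g4 = 1 and c = 1.
Check with b = 1, d = 1, c = 1 and a=0:
g1 = a AND d = 0 AND 1 = 0
g2 = NOT g1 = NOT 0 = 1
g3 = g2 NOR b = 1 NOR 1 = 0
g4 = d XOR g3 = 1 XOR 0 = 1
g5 = g4 NAND c = 1 NAND 1 = 0
So g5 = 0.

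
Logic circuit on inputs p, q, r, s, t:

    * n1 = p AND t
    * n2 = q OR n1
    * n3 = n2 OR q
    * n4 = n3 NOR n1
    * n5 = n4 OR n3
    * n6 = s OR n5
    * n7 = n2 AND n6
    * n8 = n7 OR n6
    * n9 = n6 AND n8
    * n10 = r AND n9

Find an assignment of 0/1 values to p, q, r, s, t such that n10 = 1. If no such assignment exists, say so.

p=1, q=1, r=1, s=1, t=1

n10 = r AND n9 must be 1, so both r = 1 and n9 = 1.
Check with p=1, q=1, r=1, s=1, t=1:
n1 = p AND t = 1 AND 1 = 1
n2 = q OR n1 = 1 OR 1 = 1
n3 = n2 OR q = 1 OR 1 = 1
n4 = n3 NOR n1 = 1 NOR 1 = 0
n5 = n4 OR n3 = 0 OR 1 = 1
n6 = s OR n5 = 1 OR 1 = 1
n7 = n2 AND n6 = 1 AND 1 = 1
n8 = n7 OR n6 = 1 OR 1 = 1
n9 = n6 AND n8 = 1 AND 1 = 1
n10 = r AND n9 = 1 AND 1 = 1
So n10 = 1 as required.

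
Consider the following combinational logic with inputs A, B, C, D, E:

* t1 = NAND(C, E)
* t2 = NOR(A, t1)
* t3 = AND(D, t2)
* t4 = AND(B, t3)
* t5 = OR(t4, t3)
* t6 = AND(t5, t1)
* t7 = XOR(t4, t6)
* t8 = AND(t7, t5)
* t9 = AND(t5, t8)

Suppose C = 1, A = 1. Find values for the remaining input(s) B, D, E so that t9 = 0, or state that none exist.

B=1, D=0, E=0

Check with C = 1, A = 1 and B=1, D=0, E=0:
t1 = NAND(C, E) = NAND(1, 0) = 1
t2 = NOR(A, t1) = NOR(1, 1) = 0
t3 = AND(D, t2) = AND(0, 0) = 0
t4 = AND(B, t3) = AND(1, 0) = 0
t5 = OR(t4, t3) = OR(0, 0) = 0
t6 = AND(t5, t1) = AND(0, 1) = 0
t7 = XOR(t4, t6) = XOR(0, 0) = 0
t8 = AND(t7, t5) = AND(0, 0) = 0
t9 = AND(t5, t8) = AND(0, 0) = 0
So t9 = 0.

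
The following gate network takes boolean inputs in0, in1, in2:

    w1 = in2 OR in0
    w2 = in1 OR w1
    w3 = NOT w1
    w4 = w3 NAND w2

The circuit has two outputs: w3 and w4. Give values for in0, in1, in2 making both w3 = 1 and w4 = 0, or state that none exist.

in0=0, in1=1, in2=0

Check with in0=0, in1=1, in2=0:
w1 = in2 OR in0 = 0 OR 0 = 0
w2 = in1 OR w1 = 1 OR 0 = 1
w3 = NOT w1 = NOT 0 = 1
w4 = w3 NAND w2 = 1 NAND 1 = 0
So w3 = 1 and w4 = 0.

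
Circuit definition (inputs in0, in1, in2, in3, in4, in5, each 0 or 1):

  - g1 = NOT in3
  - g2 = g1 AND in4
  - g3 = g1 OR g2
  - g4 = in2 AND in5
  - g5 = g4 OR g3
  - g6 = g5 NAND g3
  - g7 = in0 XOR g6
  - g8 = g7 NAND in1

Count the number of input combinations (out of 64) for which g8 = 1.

48

g8 = g7 NAND in1 must be 1, so at least one of g7, in1 is 0.
Enumerating the 64 input combinations, 48 give g8 = 1 and 16 give g8 = 0.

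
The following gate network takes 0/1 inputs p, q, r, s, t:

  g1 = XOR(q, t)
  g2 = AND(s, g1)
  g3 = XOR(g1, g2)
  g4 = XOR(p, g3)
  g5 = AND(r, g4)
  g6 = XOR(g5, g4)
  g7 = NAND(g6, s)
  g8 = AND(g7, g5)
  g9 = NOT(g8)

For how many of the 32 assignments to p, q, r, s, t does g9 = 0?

8

g9 = NOT(g8) must be 0, so g8 = 1.
g8 = AND(g7, g5) must be 1, so both g7 = 1 and g5 = 1.
Enumerating the 32 input combinations, 8 give g9 = 0 and 24 give g9 = 1.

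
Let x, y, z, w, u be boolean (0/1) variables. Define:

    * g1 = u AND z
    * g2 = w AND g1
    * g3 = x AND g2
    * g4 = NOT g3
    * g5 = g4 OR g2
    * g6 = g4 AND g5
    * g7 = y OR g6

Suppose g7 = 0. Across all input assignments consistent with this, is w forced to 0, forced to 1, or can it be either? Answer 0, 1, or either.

1

g7 = y OR g6 must be 0, so both y = 0 and g6 = 0.
g6 = g4 AND g5 must be 0, so at least one of g4, g5 is 0.
Every assignment with g7 = 0 has w = 1; there are 1 such assignment(s).
  x=1, y=0, z=1, w=1, u=1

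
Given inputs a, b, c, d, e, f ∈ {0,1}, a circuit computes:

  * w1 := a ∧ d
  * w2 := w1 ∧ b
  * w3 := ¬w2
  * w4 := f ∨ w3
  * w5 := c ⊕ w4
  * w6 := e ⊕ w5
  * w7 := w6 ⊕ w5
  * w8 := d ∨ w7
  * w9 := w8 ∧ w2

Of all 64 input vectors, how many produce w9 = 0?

w9 = w8 ∧ w2 must be 0, so at least one of w8, w2 is 0.
Enumerating the 64 input combinations, 56 give w9 = 0 and 8 give w9 = 1.

56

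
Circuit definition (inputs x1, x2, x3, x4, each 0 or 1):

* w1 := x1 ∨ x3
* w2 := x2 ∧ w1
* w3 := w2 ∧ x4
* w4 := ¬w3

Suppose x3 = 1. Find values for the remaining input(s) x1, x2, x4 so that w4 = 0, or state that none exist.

x1=1 x2=1 x4=1

Check with x3 = 1 and x1=1, x2=1, x4=1:
w1 = x1 ∨ x3 = 1 ∨ 1 = 1
w2 = x2 ∧ w1 = 1 ∧ 1 = 1
w3 = w2 ∧ x4 = 1 ∧ 1 = 1
w4 = ¬w3 = ¬1 = 0
So w4 = 0.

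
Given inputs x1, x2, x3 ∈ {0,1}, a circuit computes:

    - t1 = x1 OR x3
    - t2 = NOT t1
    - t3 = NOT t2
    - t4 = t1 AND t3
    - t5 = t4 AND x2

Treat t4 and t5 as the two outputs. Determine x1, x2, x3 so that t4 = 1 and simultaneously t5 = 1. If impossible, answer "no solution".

x1=0, x2=1, x3=1

Check with x1=0, x2=1, x3=1:
t1 = x1 OR x3 = 0 OR 1 = 1
t2 = NOT t1 = NOT 1 = 0
t3 = NOT t2 = NOT 0 = 1
t4 = t1 AND t3 = 1 AND 1 = 1
t5 = t4 AND x2 = 1 AND 1 = 1
So t4 = 1 and t5 = 1.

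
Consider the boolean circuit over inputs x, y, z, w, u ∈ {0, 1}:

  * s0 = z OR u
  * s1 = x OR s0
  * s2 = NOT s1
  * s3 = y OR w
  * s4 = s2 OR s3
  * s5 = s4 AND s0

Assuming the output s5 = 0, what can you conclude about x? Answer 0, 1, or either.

Both values of x occur among assignments with s5 = 0:
  x=0: x=0, y=0, z=0, w=0, u=0
  x=1: x=1, y=0, z=0, w=0, u=0

either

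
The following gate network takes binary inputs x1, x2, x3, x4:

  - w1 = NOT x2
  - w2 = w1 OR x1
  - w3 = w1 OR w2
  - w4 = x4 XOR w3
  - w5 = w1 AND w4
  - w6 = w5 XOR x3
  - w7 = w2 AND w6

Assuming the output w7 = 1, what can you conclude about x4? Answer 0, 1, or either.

either

Both values of x4 occur among assignments with w7 = 1:
  x4=0: x1=0, x2=0, x3=0, x4=0
  x4=1: x1=0, x2=0, x3=1, x4=1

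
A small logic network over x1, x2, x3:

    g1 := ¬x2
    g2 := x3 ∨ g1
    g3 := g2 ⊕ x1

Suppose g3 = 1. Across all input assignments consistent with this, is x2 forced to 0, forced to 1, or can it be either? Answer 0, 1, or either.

Both values of x2 occur among assignments with g3 = 1:
  x2=0: x1=0, x2=0, x3=0
  x2=1: x1=0, x2=1, x3=1

either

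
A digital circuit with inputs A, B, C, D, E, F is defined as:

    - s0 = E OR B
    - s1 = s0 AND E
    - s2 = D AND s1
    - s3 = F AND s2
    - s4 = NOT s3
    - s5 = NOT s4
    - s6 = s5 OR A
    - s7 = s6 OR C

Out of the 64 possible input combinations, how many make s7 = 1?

50

s7 = s6 OR C must be 1, so at least one of s6, C is 1.
Enumerating the 64 input combinations, 50 give s7 = 1 and 14 give s7 = 0.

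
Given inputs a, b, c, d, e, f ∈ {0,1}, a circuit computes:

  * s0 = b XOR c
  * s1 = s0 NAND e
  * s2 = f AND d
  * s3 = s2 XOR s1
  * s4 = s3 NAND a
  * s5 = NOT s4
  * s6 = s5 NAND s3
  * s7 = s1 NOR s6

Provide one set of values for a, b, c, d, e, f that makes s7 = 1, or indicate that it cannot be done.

a=1 b=1 c=0 d=1 e=1 f=1

Check with a=1 b=1 c=0 d=1 e=1 f=1:
s0 = b XOR c = 1 XOR 0 = 1
s1 = s0 NAND e = 1 NAND 1 = 0
s2 = f AND d = 1 AND 1 = 1
s3 = s2 XOR s1 = 1 XOR 0 = 1
s4 = s3 NAND a = 1 NAND 1 = 0
s5 = NOT s4 = NOT 0 = 1
s6 = s5 NAND s3 = 1 NAND 1 = 0
s7 = s1 NOR s6 = 0 NOR 0 = 1
So s7 = 1 as required.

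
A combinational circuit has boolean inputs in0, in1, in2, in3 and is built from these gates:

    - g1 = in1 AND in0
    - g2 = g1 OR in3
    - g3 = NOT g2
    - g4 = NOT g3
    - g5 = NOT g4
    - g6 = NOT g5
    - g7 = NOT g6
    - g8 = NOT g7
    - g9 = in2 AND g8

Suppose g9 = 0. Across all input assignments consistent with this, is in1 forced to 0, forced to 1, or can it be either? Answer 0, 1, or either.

Both values of in1 occur among assignments with g9 = 0:
  in1=0: in0=0, in1=0, in2=0, in3=0
  in1=1: in0=0, in1=1, in2=0, in3=0

either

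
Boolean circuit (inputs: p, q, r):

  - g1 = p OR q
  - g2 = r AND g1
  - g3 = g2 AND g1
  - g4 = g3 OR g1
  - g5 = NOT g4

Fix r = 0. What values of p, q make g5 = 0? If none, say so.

p=1, q=1

g5 = NOT g4 must be 0, so g4 = 1.
Check with r = 0 and p=1, q=1:
g1 = p OR q = 1 OR 1 = 1
g2 = r AND g1 = 0 AND 1 = 0
g3 = g2 AND g1 = 0 AND 1 = 0
g4 = g3 OR g1 = 0 OR 1 = 1
g5 = NOT g4 = NOT 1 = 0
So g5 = 0.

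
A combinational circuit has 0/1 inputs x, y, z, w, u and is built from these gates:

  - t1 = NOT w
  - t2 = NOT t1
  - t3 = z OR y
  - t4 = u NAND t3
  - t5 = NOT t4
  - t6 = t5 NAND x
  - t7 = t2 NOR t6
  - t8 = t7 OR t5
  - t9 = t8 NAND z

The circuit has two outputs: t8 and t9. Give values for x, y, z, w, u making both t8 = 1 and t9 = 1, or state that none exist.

x=0 y=1 z=0 w=0 u=1

Check with x=0 y=1 z=0 w=0 u=1:
t1 = NOT w = NOT 0 = 1
t2 = NOT t1 = NOT 1 = 0
t3 = z OR y = 0 OR 1 = 1
t4 = u NAND t3 = 1 NAND 1 = 0
t5 = NOT t4 = NOT 0 = 1
t6 = t5 NAND x = 1 NAND 0 = 1
t7 = t2 NOR t6 = 0 NOR 1 = 0
t8 = t7 OR t5 = 0 OR 1 = 1
t9 = t8 NAND z = 1 NAND 0 = 1
So t8 = 1 and t9 = 1.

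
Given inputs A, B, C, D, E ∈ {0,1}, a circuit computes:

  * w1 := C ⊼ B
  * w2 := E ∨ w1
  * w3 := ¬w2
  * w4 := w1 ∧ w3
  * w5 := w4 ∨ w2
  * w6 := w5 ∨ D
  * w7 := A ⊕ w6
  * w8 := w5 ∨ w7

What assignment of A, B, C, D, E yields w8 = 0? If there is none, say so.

Check with A=1, B=1, C=1, D=1, E=0:
w1 = C ⊼ B = 1 ⊼ 1 = 0
w2 = E ∨ w1 = 0 ∨ 0 = 0
w3 = ¬w2 = ¬0 = 1
w4 = w1 ∧ w3 = 0 ∧ 1 = 0
w5 = w4 ∨ w2 = 0 ∨ 0 = 0
w6 = w5 ∨ D = 0 ∨ 1 = 1
w7 = A ⊕ w6 = 1 ⊕ 1 = 0
w8 = w5 ∨ w7 = 0 ∨ 0 = 0
So w8 = 0 as required.

A=1, B=1, C=1, D=1, E=0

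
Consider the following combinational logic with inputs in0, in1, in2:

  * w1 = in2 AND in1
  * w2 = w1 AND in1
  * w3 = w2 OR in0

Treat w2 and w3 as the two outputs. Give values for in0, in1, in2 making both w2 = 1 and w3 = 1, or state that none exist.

in0=1 in1=1 in2=1

Check with in0=1 in1=1 in2=1:
w1 = in2 AND in1 = 1 AND 1 = 1
w2 = w1 AND in1 = 1 AND 1 = 1
w3 = w2 OR in0 = 1 OR 1 = 1
So w2 = 1 and w3 = 1.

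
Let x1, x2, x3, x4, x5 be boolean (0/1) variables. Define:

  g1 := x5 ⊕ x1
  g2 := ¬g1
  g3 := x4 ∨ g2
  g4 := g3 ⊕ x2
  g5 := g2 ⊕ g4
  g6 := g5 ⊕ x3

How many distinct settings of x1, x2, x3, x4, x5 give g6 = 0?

g6 = g5 ⊕ x3 must be 0, so g5 and x3 are equal.
Enumerating the 32 input combinations, 16 give g6 = 0 and 16 give g6 = 1.

16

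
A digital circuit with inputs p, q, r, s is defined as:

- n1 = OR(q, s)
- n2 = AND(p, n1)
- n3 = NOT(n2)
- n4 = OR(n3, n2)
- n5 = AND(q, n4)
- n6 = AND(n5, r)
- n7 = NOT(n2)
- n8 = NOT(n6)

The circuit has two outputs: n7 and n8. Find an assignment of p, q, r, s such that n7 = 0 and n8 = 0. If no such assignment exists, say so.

Check with p=1 q=1 r=1 s=0:
n1 = OR(q, s) = OR(1, 0) = 1
n2 = AND(p, n1) = AND(1, 1) = 1
n3 = NOT(n2) = NOT 1 = 0
n4 = OR(n3, n2) = OR(0, 1) = 1
n5 = AND(q, n4) = AND(1, 1) = 1
n6 = AND(n5, r) = AND(1, 1) = 1
n7 = NOT(n2) = NOT 1 = 0
n8 = NOT(n6) = NOT 1 = 0
So n7 = 0 and n8 = 0.

p=1 q=1 r=1 s=0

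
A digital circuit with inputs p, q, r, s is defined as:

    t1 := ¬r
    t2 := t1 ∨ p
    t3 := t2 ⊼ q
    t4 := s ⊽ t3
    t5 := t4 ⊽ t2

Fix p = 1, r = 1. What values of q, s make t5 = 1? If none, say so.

With p = 1, r = 1 fixed, none of the 4 settings of q, s give t5 = 1.
For example, with q=0, s=1:
t1 = ¬r = ¬1 = 0
t2 = t1 ∨ p = 0 ∨ 1 = 1
t3 = t2 ⊼ q = 1 ⊼ 0 = 1
t4 = s ⊽ t3 = 1 ⊽ 1 = 0
t5 = t4 ⊽ t2 = 0 ⊽ 1 = 0
giving t5 = 0 ≠ 1.

no solution exists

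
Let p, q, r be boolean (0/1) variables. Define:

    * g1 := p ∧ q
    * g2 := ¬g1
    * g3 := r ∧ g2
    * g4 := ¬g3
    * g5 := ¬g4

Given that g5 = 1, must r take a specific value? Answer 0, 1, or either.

g5 = ¬g4 must be 1, so g4 = 0.
Every assignment with g5 = 1 has r = 1; there are 3 such assignment(s).
  p=0, q=0, r=1
  p=0, q=1, r=1
  p=1, q=0, r=1

1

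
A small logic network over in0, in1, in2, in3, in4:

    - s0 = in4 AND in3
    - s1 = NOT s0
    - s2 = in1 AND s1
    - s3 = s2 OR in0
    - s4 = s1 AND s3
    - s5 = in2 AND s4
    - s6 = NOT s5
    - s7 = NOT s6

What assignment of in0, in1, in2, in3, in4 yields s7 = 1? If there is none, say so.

in0=1 in1=0 in2=1 in3=0 in4=1

Check with in0=1 in1=0 in2=1 in3=0 in4=1:
s0 = in4 AND in3 = 1 AND 0 = 0
s1 = NOT s0 = NOT 0 = 1
s2 = in1 AND s1 = 0 AND 1 = 0
s3 = s2 OR in0 = 0 OR 1 = 1
s4 = s1 AND s3 = 1 AND 1 = 1
s5 = in2 AND s4 = 1 AND 1 = 1
s6 = NOT s5 = NOT 1 = 0
s7 = NOT s6 = NOT 0 = 1
So s7 = 1 as required.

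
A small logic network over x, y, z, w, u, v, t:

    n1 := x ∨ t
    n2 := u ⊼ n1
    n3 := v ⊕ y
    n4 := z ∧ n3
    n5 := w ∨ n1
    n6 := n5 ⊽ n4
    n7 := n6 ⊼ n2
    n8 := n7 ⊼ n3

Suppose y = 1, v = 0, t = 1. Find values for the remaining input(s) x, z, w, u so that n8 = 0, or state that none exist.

Check with y = 1, v = 0, t = 1 and x=0, z=1, w=0, u=1:
n1 = x ∨ t = 0 ∨ 1 = 1
n2 = u ⊼ n1 = 1 ⊼ 1 = 0
n3 = v ⊕ y = 0 ⊕ 1 = 1
n4 = z ∧ n3 = 1 ∧ 1 = 1
n5 = w ∨ n1 = 0 ∨ 1 = 1
n6 = n5 ⊽ n4 = 1 ⊽ 1 = 0
n7 = n6 ⊼ n2 = 0 ⊼ 0 = 1
n8 = n7 ⊼ n3 = 1 ⊼ 1 = 0
So n8 = 0.

x=0, z=1, w=0, u=1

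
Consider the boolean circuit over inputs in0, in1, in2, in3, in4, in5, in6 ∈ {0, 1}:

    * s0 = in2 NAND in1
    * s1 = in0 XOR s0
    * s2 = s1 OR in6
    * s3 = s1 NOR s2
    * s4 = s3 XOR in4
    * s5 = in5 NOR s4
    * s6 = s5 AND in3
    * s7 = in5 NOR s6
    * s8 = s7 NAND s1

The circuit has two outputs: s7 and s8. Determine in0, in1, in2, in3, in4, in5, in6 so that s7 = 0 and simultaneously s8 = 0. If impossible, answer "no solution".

Across all 128 input combinations, none give both s7 = 0 and s8 = 0.

no solution exists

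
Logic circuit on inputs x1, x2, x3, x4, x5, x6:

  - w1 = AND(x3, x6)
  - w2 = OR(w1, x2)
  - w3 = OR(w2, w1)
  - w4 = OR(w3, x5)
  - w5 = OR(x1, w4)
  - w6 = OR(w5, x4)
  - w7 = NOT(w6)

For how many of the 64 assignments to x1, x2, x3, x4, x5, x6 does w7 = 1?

w7 = NOT(w6) must be 1, so w6 = 0.
w6 = OR(w5, x4) must be 0, so both w5 = 0 and x4 = 0.
Satisfying assignments:
  x1=0, x2=0, x3=0, x4=0, x5=0, x6=0
  x1=0, x2=0, x3=0, x4=0, x5=0, x6=1
  x1=0, x2=0, x3=1, x4=0, x5=0, x6=0

3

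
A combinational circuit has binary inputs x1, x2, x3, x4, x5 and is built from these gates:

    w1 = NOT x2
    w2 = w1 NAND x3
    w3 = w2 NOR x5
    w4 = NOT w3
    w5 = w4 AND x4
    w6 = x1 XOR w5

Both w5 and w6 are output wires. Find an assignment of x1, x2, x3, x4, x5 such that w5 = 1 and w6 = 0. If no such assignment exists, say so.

x1=1 x2=0 x3=1 x4=1 x5=1

Check with x1=1 x2=0 x3=1 x4=1 x5=1:
w1 = NOT x2 = NOT 0 = 1
w2 = w1 NAND x3 = 1 NAND 1 = 0
w3 = w2 NOR x5 = 0 NOR 1 = 0
w4 = NOT w3 = NOT 0 = 1
w5 = w4 AND x4 = 1 AND 1 = 1
w6 = x1 XOR w5 = 1 XOR 1 = 0
So w5 = 1 and w6 = 0.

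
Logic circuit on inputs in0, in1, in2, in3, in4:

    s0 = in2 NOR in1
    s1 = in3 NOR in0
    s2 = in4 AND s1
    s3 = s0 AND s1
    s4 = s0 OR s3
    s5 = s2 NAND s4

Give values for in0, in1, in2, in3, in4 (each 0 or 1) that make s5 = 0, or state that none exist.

s5 = s2 NAND s4 must be 0, so both s2 = 1 and s4 = 1.
s2 = in4 AND s1 must be 1, so both in4 = 1 and s1 = 1.
Check with in0=0, in1=0, in2=0, in3=0, in4=1:
s0 = in2 NOR in1 = 0 NOR 0 = 1
s1 = in3 NOR in0 = 0 NOR 0 = 1
s2 = in4 AND s1 = 1 AND 1 = 1
s3 = s0 AND s1 = 1 AND 1 = 1
s4 = s0 OR s3 = 1 OR 1 = 1
s5 = s2 NAND s4 = 1 NAND 1 = 0
So s5 = 0 as required.

in0=0, in1=0, in2=0, in3=0, in4=1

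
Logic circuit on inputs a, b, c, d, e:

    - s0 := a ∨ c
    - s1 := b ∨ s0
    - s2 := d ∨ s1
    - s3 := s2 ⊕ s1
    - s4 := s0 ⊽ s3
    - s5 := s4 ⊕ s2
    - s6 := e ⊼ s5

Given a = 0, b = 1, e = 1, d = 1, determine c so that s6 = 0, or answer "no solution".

c=1

s6 = e ⊼ s5 must be 0, so both e = 1 and s5 = 1.
s5 = s4 ⊕ s2 must be 1, so s4 and s2 differ.
Check with a = 0, b = 1, e = 1, d = 1 and c=1:
s0 = a ∨ c = 0 ∨ 1 = 1
s1 = b ∨ s0 = 1 ∨ 1 = 1
s2 = d ∨ s1 = 1 ∨ 1 = 1
s3 = s2 ⊕ s1 = 1 ⊕ 1 = 0
s4 = s0 ⊽ s3 = 1 ⊽ 0 = 0
s5 = s4 ⊕ s2 = 0 ⊕ 1 = 1
s6 = e ⊼ s5 = 1 ⊼ 1 = 0
So s6 = 0.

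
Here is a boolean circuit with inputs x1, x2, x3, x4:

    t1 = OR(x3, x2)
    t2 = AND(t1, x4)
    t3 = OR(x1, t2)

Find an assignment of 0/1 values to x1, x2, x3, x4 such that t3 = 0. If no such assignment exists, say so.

t3 = OR(x1, t2) must be 0, so both x1 = 0 and t2 = 0.
t2 = AND(t1, x4) must be 0, so at least one of t1, x4 is 0.
Check with x1=0 x2=1 x3=1 x4=0:
t1 = OR(x3, x2) = OR(1, 1) = 1
t2 = AND(t1, x4) = AND(1, 0) = 0
t3 = OR(x1, t2) = OR(0, 0) = 0
So t3 = 0 as required.

x1=0 x2=1 x3=1 x4=0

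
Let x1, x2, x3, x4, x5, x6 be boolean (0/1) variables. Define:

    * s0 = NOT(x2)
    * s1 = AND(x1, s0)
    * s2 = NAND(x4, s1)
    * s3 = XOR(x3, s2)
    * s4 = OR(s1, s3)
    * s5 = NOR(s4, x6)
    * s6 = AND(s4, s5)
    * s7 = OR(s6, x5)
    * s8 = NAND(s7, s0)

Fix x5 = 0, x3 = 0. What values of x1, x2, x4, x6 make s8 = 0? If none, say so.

no solution exists

With x5 = 0, x3 = 0 fixed, none of the 16 settings of x1, x2, x4, x6 give s8 = 0.
For example, with x1=1, x2=1, x4=1, x6=0:
s0 = NOT(x2) = NOT 1 = 0
s1 = AND(x1, s0) = AND(1, 0) = 0
s2 = NAND(x4, s1) = NAND(1, 0) = 1
s3 = XOR(x3, s2) = XOR(0, 1) = 1
s4 = OR(s1, s3) = OR(0, 1) = 1
s5 = NOR(s4, x6) = NOR(1, 0) = 0
s6 = AND(s4, s5) = AND(1, 0) = 0
s7 = OR(s6, x5) = OR(0, 0) = 0
s8 = NAND(s7, s0) = NAND(0, 0) = 1
giving s8 = 1 ≠ 0.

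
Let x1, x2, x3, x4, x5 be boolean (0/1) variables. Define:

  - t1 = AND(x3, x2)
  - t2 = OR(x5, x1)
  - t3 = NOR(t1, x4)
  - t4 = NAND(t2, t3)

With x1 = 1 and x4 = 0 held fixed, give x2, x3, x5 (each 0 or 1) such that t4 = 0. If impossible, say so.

t4 = NAND(t2, t3) must be 0, so both t2 = 1 and t3 = 1.
t2 = OR(x5, x1) must be 1, so at least one of x5, x1 is 1.
Check with x1 = 1 and x4 = 0 and x2=1, x3=0, x5=1:
t1 = AND(x3, x2) = AND(0, 1) = 0
t2 = OR(x5, x1) = OR(1, 1) = 1
t3 = NOR(t1, x4) = NOR(0, 0) = 1
t4 = NAND(t2, t3) = NAND(1, 1) = 0
So t4 = 0.

x2=1 x3=0 x5=1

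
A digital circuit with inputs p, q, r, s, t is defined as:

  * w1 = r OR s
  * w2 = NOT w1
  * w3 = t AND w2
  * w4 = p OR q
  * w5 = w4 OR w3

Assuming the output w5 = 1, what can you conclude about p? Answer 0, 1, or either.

either

Both values of p occur among assignments with w5 = 1:
  p=0: p=0, q=0, r=0, s=0, t=1
  p=1: p=1, q=0, r=0, s=0, t=0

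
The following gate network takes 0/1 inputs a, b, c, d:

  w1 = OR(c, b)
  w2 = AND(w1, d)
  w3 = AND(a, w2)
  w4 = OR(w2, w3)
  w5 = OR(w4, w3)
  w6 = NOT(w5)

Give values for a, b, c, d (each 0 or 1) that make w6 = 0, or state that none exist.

w6 = NOT(w5) must be 0, so w5 = 1.
w5 = OR(w4, w3) must be 1, so at least one of w4, w3 is 1.
Check with a=0 b=1 c=0 d=1:
w1 = OR(c, b) = OR(0, 1) = 1
w2 = AND(w1, d) = AND(1, 1) = 1
w3 = AND(a, w2) = AND(0, 1) = 0
w4 = OR(w2, w3) = OR(1, 0) = 1
w5 = OR(w4, w3) = OR(1, 0) = 1
w6 = NOT(w5) = NOT 1 = 0
So w6 = 0 as required.

a=0 b=1 c=0 d=1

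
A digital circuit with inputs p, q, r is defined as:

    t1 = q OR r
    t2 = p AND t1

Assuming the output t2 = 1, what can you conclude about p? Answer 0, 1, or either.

t2 = p AND t1 must be 1, so both p = 1 and t1 = 1.
t1 = q OR r must be 1, so at least one of q, r is 1.
Every assignment with t2 = 1 has p = 1; there are 3 such assignment(s).
  p=1, q=0, r=1
  p=1, q=1, r=0
  p=1, q=1, r=1

1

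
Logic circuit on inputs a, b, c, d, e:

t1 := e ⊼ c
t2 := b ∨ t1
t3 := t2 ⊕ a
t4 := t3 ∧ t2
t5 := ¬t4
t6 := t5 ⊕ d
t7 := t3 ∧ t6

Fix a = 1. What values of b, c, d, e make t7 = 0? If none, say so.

t7 = t3 ∧ t6 must be 0, so at least one of t3, t6 is 0.
Check with a = 1 and b=0, c=0, d=0, e=0:
t1 = e ⊼ c = 0 ⊼ 0 = 1
t2 = b ∨ t1 = 0 ∨ 1 = 1
t3 = t2 ⊕ a = 1 ⊕ 1 = 0
t4 = t3 ∧ t2 = 0 ∧ 1 = 0
t5 = ¬t4 = ¬0 = 1
t6 = t5 ⊕ d = 1 ⊕ 0 = 1
t7 = t3 ∧ t6 = 0 ∧ 1 = 0
So t7 = 0.

b=0, c=0, d=0, e=0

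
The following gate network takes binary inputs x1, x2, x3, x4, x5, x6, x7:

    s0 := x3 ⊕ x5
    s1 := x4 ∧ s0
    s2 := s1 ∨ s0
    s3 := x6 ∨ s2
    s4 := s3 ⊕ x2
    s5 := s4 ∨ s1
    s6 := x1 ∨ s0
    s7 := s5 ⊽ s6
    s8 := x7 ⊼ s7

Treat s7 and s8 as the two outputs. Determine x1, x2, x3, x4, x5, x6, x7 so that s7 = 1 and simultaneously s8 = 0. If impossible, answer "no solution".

x1=0, x2=0, x3=1, x4=1, x5=1, x6=0, x7=1

Check with x1=0, x2=0, x3=1, x4=1, x5=1, x6=0, x7=1:
s0 = x3 ⊕ x5 = 1 ⊕ 1 = 0
s1 = x4 ∧ s0 = 1 ∧ 0 = 0
s2 = s1 ∨ s0 = 0 ∨ 0 = 0
s3 = x6 ∨ s2 = 0 ∨ 0 = 0
s4 = s3 ⊕ x2 = 0 ⊕ 0 = 0
s5 = s4 ∨ s1 = 0 ∨ 0 = 0
s6 = x1 ∨ s0 = 0 ∨ 0 = 0
s7 = s5 ⊽ s6 = 0 ⊽ 0 = 1
s8 = x7 ⊼ s7 = 1 ⊼ 1 = 0
So s7 = 1 and s8 = 0.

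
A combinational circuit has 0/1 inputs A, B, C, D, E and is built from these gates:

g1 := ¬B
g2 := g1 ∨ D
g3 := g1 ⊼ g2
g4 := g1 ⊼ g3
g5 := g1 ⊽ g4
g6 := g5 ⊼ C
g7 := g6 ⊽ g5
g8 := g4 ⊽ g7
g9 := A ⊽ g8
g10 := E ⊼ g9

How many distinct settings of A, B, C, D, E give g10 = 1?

24

g10 = E ⊼ g9 must be 1, so at least one of E, g9 is 0.
Enumerating the 32 input combinations, 24 give g10 = 1 and 8 give g10 = 0.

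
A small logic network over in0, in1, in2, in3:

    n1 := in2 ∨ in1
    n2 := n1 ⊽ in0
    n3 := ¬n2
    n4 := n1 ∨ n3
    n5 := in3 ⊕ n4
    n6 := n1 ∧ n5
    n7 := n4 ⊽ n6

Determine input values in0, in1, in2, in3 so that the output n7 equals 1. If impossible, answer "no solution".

n7 = n4 ⊽ n6 must be 1, so both n4 = 0 and n6 = 0.
n4 = n1 ∨ n3 must be 0, so both n1 = 0 and n3 = 0.
n6 = n1 ∧ n5 must be 0, so at least one of n1, n5 is 0.
Check with in0=0, in1=0, in2=0, in3=0:
n1 = in2 ∨ in1 = 0 ∨ 0 = 0
n2 = n1 ⊽ in0 = 0 ⊽ 0 = 1
n3 = ¬n2 = ¬1 = 0
n4 = n1 ∨ n3 = 0 ∨ 0 = 0
n5 = in3 ⊕ n4 = 0 ⊕ 0 = 0
n6 = n1 ∧ n5 = 0 ∧ 0 = 0
n7 = n4 ⊽ n6 = 0 ⊽ 0 = 1
So n7 = 1 as required.

in0=0, in1=0, in2=0, in3=0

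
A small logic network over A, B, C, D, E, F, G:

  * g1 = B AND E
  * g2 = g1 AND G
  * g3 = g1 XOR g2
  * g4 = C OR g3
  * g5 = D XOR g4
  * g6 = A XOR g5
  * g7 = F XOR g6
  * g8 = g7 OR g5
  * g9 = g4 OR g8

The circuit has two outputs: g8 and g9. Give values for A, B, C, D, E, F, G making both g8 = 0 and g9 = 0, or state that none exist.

Check with A=1, B=1, C=0, D=0, E=0, F=1, G=0:
g1 = B AND E = 1 AND 0 = 0
g2 = g1 AND G = 0 AND 0 = 0
g3 = g1 XOR g2 = 0 XOR 0 = 0
g4 = C OR g3 = 0 OR 0 = 0
g5 = D XOR g4 = 0 XOR 0 = 0
g6 = A XOR g5 = 1 XOR 0 = 1
g7 = F XOR g6 = 1 XOR 1 = 0
g8 = g7 OR g5 = 0 OR 0 = 0
g9 = g4 OR g8 = 0 OR 0 = 0
So g8 = 0 and g9 = 0.

A=1, B=1, C=0, D=0, E=0, F=1, G=0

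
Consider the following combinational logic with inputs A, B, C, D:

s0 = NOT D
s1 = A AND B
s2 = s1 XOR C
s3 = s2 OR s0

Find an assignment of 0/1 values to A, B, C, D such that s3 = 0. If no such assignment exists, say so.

s3 = s2 OR s0 must be 0, so both s2 = 0 and s0 = 0.
s2 = s1 XOR C must be 0, so s1 and C are equal.
Check with A=1, B=0, C=0, D=1:
s0 = NOT D = NOT 1 = 0
s1 = A AND B = 1 AND 0 = 0
s2 = s1 XOR C = 0 XOR 0 = 0
s3 = s2 OR s0 = 0 OR 0 = 0
So s3 = 0 as required.

A=1, B=0, C=0, D=1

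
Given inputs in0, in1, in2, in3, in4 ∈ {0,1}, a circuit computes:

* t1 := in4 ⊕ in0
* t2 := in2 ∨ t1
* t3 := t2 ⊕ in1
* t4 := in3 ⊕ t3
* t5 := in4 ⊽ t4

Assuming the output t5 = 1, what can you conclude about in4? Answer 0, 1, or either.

0

t5 = in4 ⊽ t4 must be 1, so both in4 = 0 and t4 = 0.
t4 = in3 ⊕ t3 must be 0, so in3 and t3 are equal.
Every assignment with t5 = 1 has in4 = 0; there are 8 such assignment(s).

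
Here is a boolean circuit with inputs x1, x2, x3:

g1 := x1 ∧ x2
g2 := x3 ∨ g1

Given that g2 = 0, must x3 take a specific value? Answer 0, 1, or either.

0

g2 = x3 ∨ g1 must be 0, so both x3 = 0 and g1 = 0.
g1 = x1 ∧ x2 must be 0, so at least one of x1, x2 is 0.
Every assignment with g2 = 0 has x3 = 0; there are 3 such assignment(s).
  x1=0, x2=0, x3=0
  x1=0, x2=1, x3=0
  x1=1, x2=0, x3=0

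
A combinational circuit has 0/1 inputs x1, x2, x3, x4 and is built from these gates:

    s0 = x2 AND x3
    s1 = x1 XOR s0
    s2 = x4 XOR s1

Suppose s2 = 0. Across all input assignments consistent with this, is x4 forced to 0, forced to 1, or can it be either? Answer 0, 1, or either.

Both values of x4 occur among assignments with s2 = 0:
  x4=0: x1=0, x2=0, x3=0, x4=0
  x4=1: x1=0, x2=1, x3=1, x4=1

either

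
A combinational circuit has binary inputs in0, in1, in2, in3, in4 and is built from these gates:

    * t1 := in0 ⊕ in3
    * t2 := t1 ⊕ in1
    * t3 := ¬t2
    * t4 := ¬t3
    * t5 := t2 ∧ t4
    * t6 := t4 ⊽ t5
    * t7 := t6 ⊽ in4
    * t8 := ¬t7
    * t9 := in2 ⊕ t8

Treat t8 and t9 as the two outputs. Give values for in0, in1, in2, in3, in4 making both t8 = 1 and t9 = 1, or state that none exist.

Check with in0=1, in1=0, in2=0, in3=0, in4=1:
t1 = in0 ⊕ in3 = 1 ⊕ 0 = 1
t2 = t1 ⊕ in1 = 1 ⊕ 0 = 1
t3 = ¬t2 = ¬1 = 0
t4 = ¬t3 = ¬0 = 1
t5 = t2 ∧ t4 = 1 ∧ 1 = 1
t6 = t4 ⊽ t5 = 1 ⊽ 1 = 0
t7 = t6 ⊽ in4 = 0 ⊽ 1 = 0
t8 = ¬t7 = ¬0 = 1
t9 = in2 ⊕ t8 = 0 ⊕ 1 = 1
So t8 = 1 and t9 = 1.

in0=1, in1=0, in2=0, in3=0, in4=1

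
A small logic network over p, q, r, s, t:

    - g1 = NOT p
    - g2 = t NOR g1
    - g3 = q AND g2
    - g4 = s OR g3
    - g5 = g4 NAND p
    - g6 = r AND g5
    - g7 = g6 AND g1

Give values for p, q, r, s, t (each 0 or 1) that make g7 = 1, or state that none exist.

p=0, q=0, r=1, s=1, t=0

g7 = g6 AND g1 must be 1, so both g6 = 1 and g1 = 1.
g6 = r AND g5 must be 1, so both r = 1 and g5 = 1.
g1 = NOT p must be 1, so p = 0.
Check with p=0, q=0, r=1, s=1, t=0:
g1 = NOT p = NOT 0 = 1
g2 = t NOR g1 = 0 NOR 1 = 0
g3 = q AND g2 = 0 AND 0 = 0
g4 = s OR g3 = 1 OR 0 = 1
g5 = g4 NAND p = 1 NAND 0 = 1
g6 = r AND g5 = 1 AND 1 = 1
g7 = g6 AND g1 = 1 AND 1 = 1
So g7 = 1 as required.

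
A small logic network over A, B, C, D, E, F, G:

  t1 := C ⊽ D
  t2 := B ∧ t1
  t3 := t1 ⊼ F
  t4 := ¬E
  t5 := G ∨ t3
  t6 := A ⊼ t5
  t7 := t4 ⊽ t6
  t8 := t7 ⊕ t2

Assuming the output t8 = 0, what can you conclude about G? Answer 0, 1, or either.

Both values of G occur among assignments with t8 = 0:
  G=0: A=0, B=0, C=0, D=0, E=0, F=0, G=0
  G=1: A=0, B=0, C=0, D=0, E=0, F=0, G=1

either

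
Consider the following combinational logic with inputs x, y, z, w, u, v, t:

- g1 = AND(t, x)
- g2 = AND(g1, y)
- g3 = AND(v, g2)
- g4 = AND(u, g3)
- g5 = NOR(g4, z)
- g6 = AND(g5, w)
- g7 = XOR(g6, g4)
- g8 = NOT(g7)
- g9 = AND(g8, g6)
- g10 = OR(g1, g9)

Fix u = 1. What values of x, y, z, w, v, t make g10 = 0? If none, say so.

g10 = OR(g1, g9) must be 0, so both g1 = 0 and g9 = 0.
Check with u = 1 and x=1, y=1, z=1, w=0, v=1, t=0:
g1 = AND(t, x) = AND(0, 1) = 0
g2 = AND(g1, y) = AND(0, 1) = 0
g3 = AND(v, g2) = AND(1, 0) = 0
g4 = AND(u, g3) = AND(1, 0) = 0
g5 = NOR(g4, z) = NOR(0, 1) = 0
g6 = AND(g5, w) = AND(0, 0) = 0
g7 = XOR(g6, g4) = XOR(0, 0) = 0
g8 = NOT(g7) = NOT 0 = 1
g9 = AND(g8, g6) = AND(1, 0) = 0
g10 = OR(g1, g9) = OR(0, 0) = 0
So g10 = 0.

x=1 y=1 z=1 w=0 v=1 t=0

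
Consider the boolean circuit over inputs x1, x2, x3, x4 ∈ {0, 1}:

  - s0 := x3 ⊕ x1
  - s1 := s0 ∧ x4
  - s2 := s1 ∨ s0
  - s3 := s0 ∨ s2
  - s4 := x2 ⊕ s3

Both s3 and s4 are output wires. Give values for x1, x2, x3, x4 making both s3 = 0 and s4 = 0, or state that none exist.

x1=1, x2=0, x3=1, x4=1

Check with x1=1, x2=0, x3=1, x4=1:
s0 = x3 ⊕ x1 = 1 ⊕ 1 = 0
s1 = s0 ∧ x4 = 0 ∧ 1 = 0
s2 = s1 ∨ s0 = 0 ∨ 0 = 0
s3 = s0 ∨ s2 = 0 ∨ 0 = 0
s4 = x2 ⊕ s3 = 0 ⊕ 0 = 0
So s3 = 0 and s4 = 0.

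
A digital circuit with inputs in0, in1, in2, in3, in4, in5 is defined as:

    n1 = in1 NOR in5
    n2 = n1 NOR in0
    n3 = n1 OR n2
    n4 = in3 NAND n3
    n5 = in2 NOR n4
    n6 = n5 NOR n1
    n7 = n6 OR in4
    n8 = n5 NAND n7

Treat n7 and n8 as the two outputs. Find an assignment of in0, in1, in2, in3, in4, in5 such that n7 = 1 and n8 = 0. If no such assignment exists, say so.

in0=1, in1=0, in2=0, in3=1, in4=1, in5=0

Check with in0=1, in1=0, in2=0, in3=1, in4=1, in5=0:
n1 = in1 NOR in5 = 0 NOR 0 = 1
n2 = n1 NOR in0 = 1 NOR 1 = 0
n3 = n1 OR n2 = 1 OR 0 = 1
n4 = in3 NAND n3 = 1 NAND 1 = 0
n5 = in2 NOR n4 = 0 NOR 0 = 1
n6 = n5 NOR n1 = 1 NOR 1 = 0
n7 = n6 OR in4 = 0 OR 1 = 1
n8 = n5 NAND n7 = 1 NAND 1 = 0
So n7 = 1 and n8 = 0.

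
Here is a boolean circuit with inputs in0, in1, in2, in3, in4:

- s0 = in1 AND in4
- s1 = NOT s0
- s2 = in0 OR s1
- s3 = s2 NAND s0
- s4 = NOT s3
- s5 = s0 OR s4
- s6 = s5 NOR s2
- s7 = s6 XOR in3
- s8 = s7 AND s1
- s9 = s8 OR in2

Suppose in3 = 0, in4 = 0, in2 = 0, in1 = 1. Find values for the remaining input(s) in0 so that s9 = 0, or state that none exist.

in0=1

s9 = s8 OR in2 must be 0, so both s8 = 0 and in2 = 0.
s8 = s7 AND s1 must be 0, so at least one of s7, s1 is 0.
Check with in3 = 0, in4 = 0, in2 = 0, in1 = 1 and in0=1:
s0 = in1 AND in4 = 1 AND 0 = 0
s1 = NOT s0 = NOT 0 = 1
s2 = in0 OR s1 = 1 OR 1 = 1
s3 = s2 NAND s0 = 1 NAND 0 = 1
s4 = NOT s3 = NOT 1 = 0
s5 = s0 OR s4 = 0 OR 0 = 0
s6 = s5 NOR s2 = 0 NOR 1 = 0
s7 = s6 XOR in3 = 0 XOR 0 = 0
s8 = s7 AND s1 = 0 AND 1 = 0
s9 = s8 OR in2 = 0 OR 0 = 0
So s9 = 0.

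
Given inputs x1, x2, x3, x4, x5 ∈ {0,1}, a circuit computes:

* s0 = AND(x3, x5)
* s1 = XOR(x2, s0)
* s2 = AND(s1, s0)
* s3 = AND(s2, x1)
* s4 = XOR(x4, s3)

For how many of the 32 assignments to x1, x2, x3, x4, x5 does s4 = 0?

16

s4 = XOR(x4, s3) must be 0, so x4 and s3 are equal.
Enumerating the 32 input combinations, 16 give s4 = 0 and 16 give s4 = 1.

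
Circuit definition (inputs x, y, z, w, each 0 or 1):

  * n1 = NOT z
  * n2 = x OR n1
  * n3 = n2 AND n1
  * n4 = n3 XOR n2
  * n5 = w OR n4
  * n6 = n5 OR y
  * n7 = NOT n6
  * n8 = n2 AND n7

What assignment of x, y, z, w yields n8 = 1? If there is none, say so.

n8 = n2 AND n7 must be 1, so both n2 = 1 and n7 = 1.
Check with x=1 y=0 z=0 w=0:
n1 = NOT z = NOT 0 = 1
n2 = x OR n1 = 1 OR 1 = 1
n3 = n2 AND n1 = 1 AND 1 = 1
n4 = n3 XOR n2 = 1 XOR 1 = 0
n5 = w OR n4 = 0 OR 0 = 0
n6 = n5 OR y = 0 OR 0 = 0
n7 = NOT n6 = NOT 0 = 1
n8 = n2 AND n7 = 1 AND 1 = 1
So n8 = 1 as required.

x=1 y=0 z=0 w=0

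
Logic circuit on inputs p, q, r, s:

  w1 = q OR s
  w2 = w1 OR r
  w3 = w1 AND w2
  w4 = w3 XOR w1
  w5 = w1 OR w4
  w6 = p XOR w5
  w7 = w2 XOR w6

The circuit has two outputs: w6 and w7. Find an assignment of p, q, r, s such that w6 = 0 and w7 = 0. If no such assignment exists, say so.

Check with p=0 q=0 r=0 s=0:
w1 = q OR s = 0 OR 0 = 0
w2 = w1 OR r = 0 OR 0 = 0
w3 = w1 AND w2 = 0 AND 0 = 0
w4 = w3 XOR w1 = 0 XOR 0 = 0
w5 = w1 OR w4 = 0 OR 0 = 0
w6 = p XOR w5 = 0 XOR 0 = 0
w7 = w2 XOR w6 = 0 XOR 0 = 0
So w6 = 0 and w7 = 0.

p=0 q=0 r=0 s=0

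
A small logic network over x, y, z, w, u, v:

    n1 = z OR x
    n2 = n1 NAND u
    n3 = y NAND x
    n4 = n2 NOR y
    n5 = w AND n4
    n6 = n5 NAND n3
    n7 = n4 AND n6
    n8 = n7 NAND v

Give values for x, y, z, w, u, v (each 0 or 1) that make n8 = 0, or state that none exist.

n8 = n7 NAND v must be 0, so both n7 = 1 and v = 1.
n7 = n4 AND n6 must be 1, so both n4 = 1 and n6 = 1.
n4 = n2 NOR y must be 1, so both n2 = 0 and y = 0.
Check with x=1, y=0, z=1, w=0, u=1, v=1:
n1 = z OR x = 1 OR 1 = 1
n2 = n1 NAND u = 1 NAND 1 = 0
n3 = y NAND x = 0 NAND 1 = 1
n4 = n2 NOR y = 0 NOR 0 = 1
n5 = w AND n4 = 0 AND 1 = 0
n6 = n5 NAND n3 = 0 NAND 1 = 1
n7 = n4 AND n6 = 1 AND 1 = 1
n8 = n7 NAND v = 1 NAND 1 = 0
So n8 = 0 as required.

x=1, y=0, z=1, w=0, u=1, v=1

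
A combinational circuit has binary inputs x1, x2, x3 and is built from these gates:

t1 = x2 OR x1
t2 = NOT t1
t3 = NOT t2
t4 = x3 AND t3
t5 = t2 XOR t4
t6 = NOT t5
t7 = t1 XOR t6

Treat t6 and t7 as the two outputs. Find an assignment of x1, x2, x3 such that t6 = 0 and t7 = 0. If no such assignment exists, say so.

Check with x1=0 x2=0 x3=0:
t1 = x2 OR x1 = 0 OR 0 = 0
t2 = NOT t1 = NOT 0 = 1
t3 = NOT t2 = NOT 1 = 0
t4 = x3 AND t3 = 0 AND 0 = 0
t5 = t2 XOR t4 = 1 XOR 0 = 1
t6 = NOT t5 = NOT 1 = 0
t7 = t1 XOR t6 = 0 XOR 0 = 0
So t6 = 0 and t7 = 0.

x1=0 x2=0 x3=0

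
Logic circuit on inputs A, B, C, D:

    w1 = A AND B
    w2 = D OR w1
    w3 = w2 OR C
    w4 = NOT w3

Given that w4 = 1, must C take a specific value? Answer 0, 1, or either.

0

w4 = NOT w3 must be 1, so w3 = 0.
w3 = w2 OR C must be 0, so both w2 = 0 and C = 0.
w2 = D OR w1 must be 0, so both D = 0 and w1 = 0.
Every assignment with w4 = 1 has C = 0; there are 3 such assignment(s).
  A=0, B=0, C=0, D=0
  A=0, B=1, C=0, D=0
  A=1, B=0, C=0, D=0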